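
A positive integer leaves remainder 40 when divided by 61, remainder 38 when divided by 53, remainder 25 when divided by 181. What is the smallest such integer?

269172

Combine the congruences pairwise.
From k ≡ 40 (mod 61) write k = 40 + 61t. Substituting into k ≡ 38 (mod 53) gives 61t ≡ 51 (mod 53), and since 8⁻¹ ≡ 20 (mod 53), t ≡ 13. Hence k ≡ 40 + 61·13 = 833 (mod 3233).
From k ≡ 833 (mod 3233) write k = 833 + 3233t. Substituting into k ≡ 25 (mod 181) gives 3233t ≡ 97 (mod 181), and since 156⁻¹ ≡ 152 (mod 181), t ≡ 83. Hence k ≡ 833 + 3233·83 = 269172 (mod 585173).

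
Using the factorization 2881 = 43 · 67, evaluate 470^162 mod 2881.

537

Mod 43: 470 ≡ 40; by Fermat, exponent reduces to 162 mod 42 = 36; 40^36 ≡ 21 (mod 43).
Mod 67: 470 ≡ 1; by Fermat, exponent reduces to 162 mod 66 = 30; 1^30 ≡ 1 (mod 67).
Combine by CRT: x ≡ 21 (mod 43), x ≡ 1 (mod 67) ⇒ x ≡ 537 (mod 2881).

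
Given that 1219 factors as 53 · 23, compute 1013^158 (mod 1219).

Mod 53: 1013 ≡ 6; by Fermat, exponent reduces to 158 mod 52 = 2; 6^2 ≡ 36 (mod 53).
Mod 23: 1013 ≡ 1; by Fermat, exponent reduces to 158 mod 22 = 4; 1^4 ≡ 1 (mod 23).
Combine by CRT: x ≡ 36 (mod 53), x ≡ 1 (mod 23) ⇒ x ≡ 990 (mod 1219).

990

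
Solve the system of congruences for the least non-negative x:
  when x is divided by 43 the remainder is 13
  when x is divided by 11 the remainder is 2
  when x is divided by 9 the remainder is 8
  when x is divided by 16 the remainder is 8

16568

The moduli are pairwise coprime; N = 43·11·9·16 = 68112.
N/43 = 1584; 1584 ≡ 36 (mod 43); 36·6 ≡ 1, so inverse 6.
N/11 = 6192; 6192 ≡ 10 (mod 11); 10·10 ≡ 1, so inverse 10.
N/9 = 7568; 7568 ≡ 8 (mod 9); 8·8 ≡ 1, so inverse 8.
N/16 = 4257; 4257 ≡ 1 (mod 16), inverse 1.
x ≡ 13·1584·6 + 2·6192·10 + 8·7568·8 + 8·4257·1 = 765800.
765800 mod 68112 = 16568.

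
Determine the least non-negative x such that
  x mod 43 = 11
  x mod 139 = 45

4354

From x ≡ 11 (mod 43) write x = 11 + 43t. Substituting into x ≡ 45 (mod 139) gives 43t ≡ 34 (mod 139), and since 43⁻¹ ≡ 97 (mod 139), t ≡ 101. Hence x ≡ 11 + 43·101 = 4354 (mod 5977).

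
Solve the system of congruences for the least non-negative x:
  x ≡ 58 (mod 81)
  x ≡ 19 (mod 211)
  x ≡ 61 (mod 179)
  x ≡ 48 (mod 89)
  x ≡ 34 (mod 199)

1800583078

The moduli are pairwise coprime; N = 81·211·179·89·199 = 54183067479.
N/81 = 668926759; 668926759 ≡ 4 (mod 81); 4·61 ≡ 1, so inverse 61.
N/211 = 256791789; 256791789 ≡ 147 (mod 211); 147·89 ≡ 1, so inverse 89.
N/179 = 302698701; 302698701 ≡ 35 (mod 179); 35·133 ≡ 1, so inverse 133.
N/89 = 608798511; 608798511 ≡ 63 (mod 89); 63·65 ≡ 1, so inverse 65.
N/199 = 272276721; 272276721 ≡ 145 (mod 199); 145·70 ≡ 1, so inverse 70.
x ≡ 58·668926759·61 + 19·256791789·89 + 61·302698701·133 + 48·608798511·65 + 34·272276721·70 = 7804162300054.
7804162300054 mod 54183067479 = 1800583078.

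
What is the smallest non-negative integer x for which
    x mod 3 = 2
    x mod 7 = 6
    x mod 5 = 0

From x ≡ 2 (mod 3) write x = 2 + 3t. Substituting into x ≡ 6 (mod 7) gives 3t ≡ 4 (mod 7), and since 3⁻¹ ≡ 5 (mod 7), t ≡ 6. Hence x ≡ 2 + 3·6 = 20 (mod 21).
From x ≡ 20 (mod 21) write x = 20 + 21t. Substituting into x ≡ 0 (mod 5) gives 21t ≡ 0 (mod 5), and since 1⁻¹ ≡ 1 (mod 5), t ≡ 0. Hence x ≡ 20 + 21·0 = 20 (mod 105).

20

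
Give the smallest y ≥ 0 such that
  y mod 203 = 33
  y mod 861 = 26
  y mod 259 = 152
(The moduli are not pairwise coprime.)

gcd(203, 861) = 7 and 7 | (26 − 33), so the pair is consistent; merging gives y ≡ 21551 (mod 24969), where 24969 = lcm(203, 861).
gcd(24969, 259) = 7 and 7 | (152 − 21551), so the pair is consistent; merging gives y ≡ 845528 (mod 923853), where 923853 = lcm(24969, 259).
The solution is unique modulo lcm(203, 861, 259) = 923853.

845528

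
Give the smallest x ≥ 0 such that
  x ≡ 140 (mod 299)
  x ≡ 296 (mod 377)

8213

gcd(299, 377) = 13 and 13 | (296 − 140), so the pair is consistent; merging gives x ≡ 8213 (mod 8671), where 8671 = lcm(299, 377).
The solution is unique modulo lcm(299, 377) = 8671.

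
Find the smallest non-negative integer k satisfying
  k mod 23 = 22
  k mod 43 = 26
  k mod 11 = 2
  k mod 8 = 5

From k ≡ 22 (mod 23) write k = 22 + 23t. Substituting into k ≡ 26 (mod 43) gives 23t ≡ 4 (mod 43), and since 23⁻¹ ≡ 15 (mod 43), t ≡ 17. Hence k ≡ 22 + 23·17 = 413 (mod 989).
From k ≡ 413 (mod 989) write k = 413 + 989t. Substituting into k ≡ 2 (mod 11) gives 989t ≡ 7 (mod 11), and since 10⁻¹ ≡ 10 (mod 11), t ≡ 4. Hence k ≡ 413 + 989·4 = 4369 (mod 10879).
From k ≡ 4369 (mod 10879) write k = 4369 + 10879t. Substituting into k ≡ 5 (mod 8) gives 10879t ≡ 4 (mod 8), and since 7⁻¹ ≡ 7 (mod 8), t ≡ 4. Hence k ≡ 4369 + 10879·4 = 47885 (mod 87032).

47885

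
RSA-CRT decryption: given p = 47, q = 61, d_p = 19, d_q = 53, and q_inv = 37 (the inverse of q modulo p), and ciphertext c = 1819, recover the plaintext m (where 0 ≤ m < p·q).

m₁ = c^(d_p) mod p: c ≡ 33 (mod 47), and 33^19 mod 47 = 11.
m₂ = c^(d_q) mod q: c ≡ 50 (mod 61), and 50^53 mod 61 = 50.
h = q_inv·(m₁ − m₂) mod p = 37·(11 − 50) mod 47 = 14.
m = m₂ + h·q = 50 + 14·61 = 904.

904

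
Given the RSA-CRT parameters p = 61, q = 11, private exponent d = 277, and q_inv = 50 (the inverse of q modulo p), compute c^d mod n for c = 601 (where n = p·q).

d_p = d mod (p−1) = 277 mod 60 = 37; d_q = d mod (q−1) = 7.
m₁ = c^(d_p) mod p: c ≡ 52 (mod 61), and 52^37 mod 61 = 41.
m₂ = c^(d_q) mod q: c ≡ 7 (mod 11), and 7^7 mod 11 = 6.
h = q_inv·(m₁ − m₂) mod p = 50·(41 − 6) mod 61 = 42.
m = m₂ + h·q = 6 + 42·11 = 468.

468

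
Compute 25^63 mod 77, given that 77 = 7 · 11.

71

Mod 7: 25 ≡ 4; by Fermat, exponent reduces to 63 mod 6 = 3; 4^3 ≡ 1 (mod 7).
Mod 11: 25 ≡ 3; by Fermat, exponent reduces to 63 mod 10 = 3; 3^3 ≡ 5 (mod 11).
Combine by CRT: x ≡ 1 (mod 7), x ≡ 5 (mod 11) ⇒ x ≡ 71 (mod 77).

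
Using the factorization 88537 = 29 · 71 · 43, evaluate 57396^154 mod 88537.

Mod 29: 57396 ≡ 5; by Fermat, exponent reduces to 154 mod 28 = 14; 5^14 ≡ 1 (mod 29).
Mod 71: 57396 ≡ 28; by Fermat, exponent reduces to 154 mod 70 = 14; 28^14 ≡ 57 (mod 71).
Mod 43: 57396 ≡ 34; by Fermat, exponent reduces to 154 mod 42 = 28; 34^28 ≡ 36 (mod 43).
Combine by CRT: x ≡ 1 (mod 29), x ≡ 57 (mod 71), x ≡ 36 (mod 43) ⇒ x ≡ 40456 (mod 88537).

40456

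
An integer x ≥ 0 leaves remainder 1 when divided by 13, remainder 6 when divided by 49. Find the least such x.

From x ≡ 1 (mod 13) write x = 1 + 13t. Substituting into x ≡ 6 (mod 49) gives 13t ≡ 5 (mod 49), and since 13⁻¹ ≡ 34 (mod 49), t ≡ 23. Hence x ≡ 1 + 13·23 = 300 (mod 637).

300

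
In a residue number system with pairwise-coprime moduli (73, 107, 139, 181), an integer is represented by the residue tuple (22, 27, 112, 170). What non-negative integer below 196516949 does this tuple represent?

114447013

From x ≡ 22 (mod 73) write x = 22 + 73t. Substituting into x ≡ 27 (mod 107) gives 73t ≡ 5 (mod 107), and since 73⁻¹ ≡ 22 (mod 107), t ≡ 3. Hence x ≡ 22 + 73·3 = 241 (mod 7811).
From x ≡ 241 (mod 7811) write x = 241 + 7811t. Substituting into x ≡ 112 (mod 139) gives 7811t ≡ 10 (mod 139), and since 27⁻¹ ≡ 103 (mod 139), t ≡ 57. Hence x ≡ 241 + 7811·57 = 445468 (mod 1085729).
From x ≡ 445468 (mod 1085729) write x = 445468 + 1085729t. Substituting into x ≡ 170 (mod 181) gives 1085729t ≡ 143 (mod 181), and since 91⁻¹ ≡ 2 (mod 181), t ≡ 105. Hence x ≡ 445468 + 1085729·105 = 114447013 (mod 196516949).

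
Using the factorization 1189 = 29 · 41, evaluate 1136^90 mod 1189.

255

Mod 29: 1136 ≡ 5; by Fermat, exponent reduces to 90 mod 28 = 6; 5^6 ≡ 23 (mod 29).
Mod 41: 1136 ≡ 29; by Fermat, exponent reduces to 90 mod 40 = 10; 29^10 ≡ 9 (mod 41).
Combine by CRT: x ≡ 23 (mod 29), x ≡ 9 (mod 41) ⇒ x ≡ 255 (mod 1189).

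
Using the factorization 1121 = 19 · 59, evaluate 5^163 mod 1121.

62

Mod 19: 5 ≡ 5; by Fermat, exponent reduces to 163 mod 18 = 1; 5^1 ≡ 5 (mod 19).
Mod 59: 5 ≡ 5; by Fermat, exponent reduces to 163 mod 58 = 47; 5^47 ≡ 3 (mod 59).
Combine by CRT: x ≡ 5 (mod 19), x ≡ 3 (mod 59) ⇒ x ≡ 62 (mod 1121).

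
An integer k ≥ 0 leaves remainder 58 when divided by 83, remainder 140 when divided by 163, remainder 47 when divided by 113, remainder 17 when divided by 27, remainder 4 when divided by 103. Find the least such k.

1091366477

The moduli are pairwise coprime; N = 83·163·113·27·103 = 4251528837.
N/83 = 51223239; 51223239 ≡ 38 (mod 83); 38·59 ≡ 1, so inverse 59.
N/163 = 26082999; 26082999 ≡ 65 (mod 163); 65·158 ≡ 1, so inverse 158.
N/113 = 37624149; 37624149 ≡ 8 (mod 113); 8·99 ≡ 1, so inverse 99.
N/27 = 157464031; 157464031 ≡ 4 (mod 27); 4·7 ≡ 1, so inverse 7.
N/103 = 41276979; 41276979 ≡ 38 (mod 103); 38·19 ≡ 1, so inverse 19.
k ≡ 58·51223239·59 + 140·26082999·158 + 47·37624149·99 + 17·157464031·7 + 4·41276979·19 = 949182297128.
949182297128 mod 4251528837 = 1091366477.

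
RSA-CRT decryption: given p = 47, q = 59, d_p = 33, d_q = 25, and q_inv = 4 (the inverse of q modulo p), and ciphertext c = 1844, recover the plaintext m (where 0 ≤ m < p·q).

2026

m₁ = c^(d_p) mod p: c ≡ 11 (mod 47), and 11^33 mod 47 = 5.
m₂ = c^(d_q) mod q: c ≡ 15 (mod 59), and 15^25 mod 59 = 20.
h = q_inv·(m₁ − m₂) mod p = 4·(5 − 20) mod 47 = 34.
m = m₂ + h·q = 20 + 34·59 = 2026.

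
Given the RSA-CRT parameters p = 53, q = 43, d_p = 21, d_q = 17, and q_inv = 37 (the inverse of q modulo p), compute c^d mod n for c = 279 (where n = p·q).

962

m₁ = c^(d_p) mod p: c ≡ 14 (mod 53), and 14^21 mod 53 = 8.
m₂ = c^(d_q) mod q: c ≡ 21 (mod 43), and 21^17 mod 43 = 16.
h = q_inv·(m₁ − m₂) mod p = 37·(8 − 16) mod 53 = 22.
m = m₂ + h·q = 16 + 22·43 = 962.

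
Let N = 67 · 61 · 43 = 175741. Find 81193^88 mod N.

164715

Mod 67: 81193 ≡ 56; by Fermat, exponent reduces to 88 mod 66 = 22; 56^22 ≡ 29 (mod 67).
Mod 61: 81193 ≡ 2; by Fermat, exponent reduces to 88 mod 60 = 28; 2^28 ≡ 15 (mod 61).
Mod 43: 81193 ≡ 9; by Fermat, exponent reduces to 88 mod 42 = 4; 9^4 ≡ 25 (mod 43).
Combine by CRT: x ≡ 29 (mod 67), x ≡ 15 (mod 61), x ≡ 25 (mod 43) ⇒ x ≡ 164715 (mod 175741).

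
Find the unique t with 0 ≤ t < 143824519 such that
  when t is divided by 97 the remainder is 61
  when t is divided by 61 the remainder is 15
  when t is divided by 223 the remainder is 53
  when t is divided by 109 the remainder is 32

114237155

Combine the congruences pairwise.
From t ≡ 61 (mod 97) write t = 61 + 97s. Substituting into t ≡ 15 (mod 61) gives 97s ≡ 15 (mod 61), and since 36⁻¹ ≡ 39 (mod 61), s ≡ 36. Hence t ≡ 61 + 97·36 = 3553 (mod 5917).
From t ≡ 3553 (mod 5917) write t = 3553 + 5917s. Substituting into t ≡ 53 (mod 223) gives 5917s ≡ 68 (mod 223), and since 119⁻¹ ≡ 15 (mod 223), s ≡ 128. Hence t ≡ 3553 + 5917·128 = 760929 (mod 1319491).
From t ≡ 760929 (mod 1319491) write t = 760929 + 1319491s. Substituting into t ≡ 32 (mod 109) gives 1319491s ≡ 32 (mod 109), and since 46⁻¹ ≡ 64 (mod 109), s ≡ 86. Hence t ≡ 760929 + 1319491·86 = 114237155 (mod 143824519).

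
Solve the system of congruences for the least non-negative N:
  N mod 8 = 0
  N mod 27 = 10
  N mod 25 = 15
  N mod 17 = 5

The moduli are pairwise coprime; M = 8·27·25·17 = 91800.
M/8 = 11475; 11475 ≡ 3 (mod 8); 3·3 ≡ 1, so inverse 3.
M/27 = 3400; 3400 ≡ 25 (mod 27); 25·13 ≡ 1, so inverse 13.
M/25 = 3672; 3672 ≡ 22 (mod 25); 22·8 ≡ 1, so inverse 8.
M/17 = 5400; 5400 ≡ 11 (mod 17); 11·14 ≡ 1, so inverse 14.
N ≡ 0·11475·3 + 10·3400·13 + 15·3672·8 + 5·5400·14 = 1260640.
1260640 mod 91800 = 67240.

67240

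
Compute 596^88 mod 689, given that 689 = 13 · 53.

42

Mod 13: 596 ≡ 11; by Fermat, exponent reduces to 88 mod 12 = 4; 11^4 ≡ 3 (mod 13).
Mod 53: 596 ≡ 13; by Fermat, exponent reduces to 88 mod 52 = 36; 13^36 ≡ 42 (mod 53).
Combine by CRT: x ≡ 3 (mod 13), x ≡ 42 (mod 53) ⇒ x ≡ 42 (mod 689).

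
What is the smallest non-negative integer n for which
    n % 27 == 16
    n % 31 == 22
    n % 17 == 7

The moduli are pairwise coprime; M = 27·31·17 = 14229.
M/27 = 527; 527 ≡ 14 (mod 27); 14·2 ≡ 1, so inverse 2.
M/31 = 459; 459 ≡ 25 (mod 31); 25·5 ≡ 1, so inverse 5.
M/17 = 837; 837 ≡ 4 (mod 17); 4·13 ≡ 1, so inverse 13.
n ≡ 16·527·2 + 22·459·5 + 7·837·13 = 143521.
143521 mod 14229 = 1231.

1231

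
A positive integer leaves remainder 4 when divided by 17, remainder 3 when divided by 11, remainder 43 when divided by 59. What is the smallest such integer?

From x ≡ 4 (mod 17) write x = 4 + 17t. Substituting into x ≡ 3 (mod 11) gives 17t ≡ 10 (mod 11), and since 6⁻¹ ≡ 2 (mod 11), t ≡ 9. Hence x ≡ 4 + 17·9 = 157 (mod 187).
From x ≡ 157 (mod 187) write x = 157 + 187t. Substituting into x ≡ 43 (mod 59) gives 187t ≡ 4 (mod 59), and since 10⁻¹ ≡ 6 (mod 59), t ≡ 24. Hence x ≡ 157 + 187·24 = 4645 (mod 11033).

4645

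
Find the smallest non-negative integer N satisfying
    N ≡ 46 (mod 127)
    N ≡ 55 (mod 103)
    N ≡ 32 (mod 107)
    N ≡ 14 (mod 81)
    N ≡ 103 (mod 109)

10468559246

From N ≡ 46 (mod 127) write N = 46 + 127t. Substituting into N ≡ 55 (mod 103) gives 127t ≡ 9 (mod 103), and since 24⁻¹ ≡ 73 (mod 103), t ≡ 39. Hence N ≡ 46 + 127·39 = 4999 (mod 13081).
From N ≡ 4999 (mod 13081) write N = 4999 + 13081t. Substituting into N ≡ 32 (mod 107) gives 13081t ≡ 62 (mod 107), and since 27⁻¹ ≡ 4 (mod 107), t ≡ 34. Hence N ≡ 4999 + 13081·34 = 449753 (mod 1399667).
From N ≡ 449753 (mod 1399667) write N = 449753 + 1399667t. Substituting into N ≡ 14 (mod 81) gives 1399667t ≡ 54 (mod 81), and since 68⁻¹ ≡ 56 (mod 81), t ≡ 27. Hence N ≡ 449753 + 1399667·27 = 38240762 (mod 113373027).
From N ≡ 38240762 (mod 113373027) write N = 38240762 + 113373027t. Substituting into N ≡ 103 (mod 109) gives 113373027t ≡ 29 (mod 109), and since 56⁻¹ ≡ 37 (mod 109), t ≡ 92. Hence N ≡ 38240762 + 113373027·92 = 10468559246 (mod 12357659943).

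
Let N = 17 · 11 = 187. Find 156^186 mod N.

42

Mod 17: 156 ≡ 3; by Fermat, exponent reduces to 186 mod 16 = 10; 3^10 ≡ 8 (mod 17).
Mod 11: 156 ≡ 2; by Fermat, exponent reduces to 186 mod 10 = 6; 2^6 ≡ 9 (mod 11).
Combine by CRT: x ≡ 8 (mod 17), x ≡ 9 (mod 11) ⇒ x ≡ 42 (mod 187).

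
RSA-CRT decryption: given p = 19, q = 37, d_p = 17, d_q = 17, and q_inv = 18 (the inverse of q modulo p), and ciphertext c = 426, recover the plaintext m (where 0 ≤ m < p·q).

183

m₁ = c^(d_p) mod p: c ≡ 8 (mod 19), and 8^17 mod 19 = 12.
m₂ = c^(d_q) mod q: c ≡ 19 (mod 37), and 19^17 mod 37 = 35.
h = q_inv·(m₁ − m₂) mod p = 18·(12 − 35) mod 19 = 4.
m = m₂ + h·q = 35 + 4·37 = 183.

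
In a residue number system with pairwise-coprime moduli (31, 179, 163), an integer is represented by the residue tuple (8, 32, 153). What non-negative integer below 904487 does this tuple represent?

Combine the congruences pairwise.
From x ≡ 8 (mod 31) write x = 8 + 31t. Substituting into x ≡ 32 (mod 179) gives 31t ≡ 24 (mod 179), and since 31⁻¹ ≡ 52 (mod 179), t ≡ 174. Hence x ≡ 8 + 31·174 = 5402 (mod 5549).
From x ≡ 5402 (mod 5549) write x = 5402 + 5549t. Substituting into x ≡ 153 (mod 163) gives 5549t ≡ 130 (mod 163), and since 7⁻¹ ≡ 70 (mod 163), t ≡ 135. Hence x ≡ 5402 + 5549·135 = 754517 (mod 904487).

754517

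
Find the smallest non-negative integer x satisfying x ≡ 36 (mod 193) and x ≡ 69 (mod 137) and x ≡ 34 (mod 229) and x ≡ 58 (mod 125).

63714933

From x ≡ 36 (mod 193) write x = 36 + 193t. Substituting into x ≡ 69 (mod 137) gives 193t ≡ 33 (mod 137), and since 56⁻¹ ≡ 115 (mod 137), t ≡ 96. Hence x ≡ 36 + 193·96 = 18564 (mod 26441).
From x ≡ 18564 (mod 26441) write x = 18564 + 26441t. Substituting into x ≡ 34 (mod 229) gives 26441t ≡ 19 (mod 229), and since 106⁻¹ ≡ 175 (mod 229), t ≡ 119. Hence x ≡ 18564 + 26441·119 = 3165043 (mod 6054989).
From x ≡ 3165043 (mod 6054989) write x = 3165043 + 6054989t. Substituting into x ≡ 58 (mod 125) gives 6054989t ≡ 15 (mod 125), and since 114⁻¹ ≡ 34 (mod 125), t ≡ 10. Hence x ≡ 3165043 + 6054989·10 = 63714933 (mod 756873625).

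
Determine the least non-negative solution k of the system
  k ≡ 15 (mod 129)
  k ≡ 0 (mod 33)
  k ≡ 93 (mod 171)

13431

gcd(129, 33) = 3 and 3 | (0 − 15), so the pair is consistent; merging gives k ≡ 660 (mod 1419), where 1419 = lcm(129, 33).
gcd(1419, 171) = 3 and 3 | (93 − 660), so the pair is consistent; merging gives k ≡ 13431 (mod 80883), where 80883 = lcm(1419, 171).
The solution is unique modulo lcm(129, 33, 171) = 80883.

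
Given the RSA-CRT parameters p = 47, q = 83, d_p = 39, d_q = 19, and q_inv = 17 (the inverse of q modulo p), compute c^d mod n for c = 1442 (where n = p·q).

m₁ = c^(d_p) mod p: c ≡ 32 (mod 47), and 32^39 mod 47 = 27.
m₂ = c^(d_q) mod q: c ≡ 31 (mod 83), and 31^19 mod 83 = 61.
h = q_inv·(m₁ − m₂) mod p = 17·(27 − 61) mod 47 = 33.
m = m₂ + h·q = 61 + 33·83 = 2800.

2800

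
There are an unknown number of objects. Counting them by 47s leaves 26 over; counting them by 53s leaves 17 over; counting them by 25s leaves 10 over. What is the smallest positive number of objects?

Combine the congruences pairwise.
From N ≡ 26 (mod 47) write N = 26 + 47t. Substituting into N ≡ 17 (mod 53) gives 47t ≡ 44 (mod 53), and since 47⁻¹ ≡ 44 (mod 53), t ≡ 28. Hence N ≡ 26 + 47·28 = 1342 (mod 2491).
From N ≡ 1342 (mod 2491) write N = 1342 + 2491t. Substituting into N ≡ 10 (mod 25) gives 2491t ≡ 18 (mod 25), and since 16⁻¹ ≡ 11 (mod 25), t ≡ 23. Hence N ≡ 1342 + 2491·23 = 58635 (mod 62275).

58635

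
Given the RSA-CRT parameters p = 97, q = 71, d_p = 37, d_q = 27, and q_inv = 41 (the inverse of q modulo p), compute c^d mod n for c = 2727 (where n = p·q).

m₁ = c^(d_p) mod p: c ≡ 11 (mod 97), and 11^37 mod 97 = 48.
m₂ = c^(d_q) mod q: c ≡ 29 (mod 71), and 29^27 mod 71 = 19.
h = q_inv·(m₁ − m₂) mod p = 41·(48 − 19) mod 97 = 25.
m = m₂ + h·q = 19 + 25·71 = 1794.

1794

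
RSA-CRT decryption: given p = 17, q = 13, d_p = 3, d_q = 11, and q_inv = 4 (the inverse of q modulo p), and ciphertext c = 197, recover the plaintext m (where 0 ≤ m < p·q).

m₁ = c^(d_p) mod p: c ≡ 10 (mod 17), and 10^3 mod 17 = 14.
m₂ = c^(d_q) mod q: c ≡ 2 (mod 13), and 2^11 mod 13 = 7.
h = q_inv·(m₁ − m₂) mod p = 4·(14 − 7) mod 17 = 11.
m = m₂ + h·q = 7 + 11·13 = 150.

150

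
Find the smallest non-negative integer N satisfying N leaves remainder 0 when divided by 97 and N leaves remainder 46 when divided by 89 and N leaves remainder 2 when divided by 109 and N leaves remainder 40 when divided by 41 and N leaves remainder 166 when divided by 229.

The moduli are pairwise coprime; M = 97·89·109·41·229 = 8835020833.
M/97 = 91082689; 91082689 ≡ 77 (mod 97); 77·63 ≡ 1, so inverse 63.
M/89 = 99269897; 99269897 ≡ 9 (mod 89); 9·10 ≡ 1, so inverse 10.
M/109 = 81055237; 81055237 ≡ 3 (mod 109); 3·73 ≡ 1, so inverse 73.
M/41 = 215488313; 215488313 ≡ 21 (mod 41); 21·2 ≡ 1, so inverse 2.
M/229 = 38580877; 38580877 ≡ 102 (mod 229); 102·119 ≡ 1, so inverse 119.
N ≡ 0·91082689·63 + 46·99269897·10 + 2·81055237·73 + 40·215488313·2 + 166·38580877·119 = 836863926520.
836863926520 mod 8835020833 = 6371968218.

6371968218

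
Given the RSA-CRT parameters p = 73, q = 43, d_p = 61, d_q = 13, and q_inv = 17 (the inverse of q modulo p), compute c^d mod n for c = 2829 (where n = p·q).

673

m₁ = c^(d_p) mod p: c ≡ 55 (mod 73), and 55^61 mod 73 = 16.
m₂ = c^(d_q) mod q: c ≡ 34 (mod 43), and 34^13 mod 43 = 28.
h = q_inv·(m₁ − m₂) mod p = 17·(16 − 28) mod 73 = 15.
m = m₂ + h·q = 28 + 15·43 = 673.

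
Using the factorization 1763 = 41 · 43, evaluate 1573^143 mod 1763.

Mod 41: 1573 ≡ 15; by Fermat, exponent reduces to 143 mod 40 = 23; 15^23 ≡ 28 (mod 41).
Mod 43: 1573 ≡ 25; by Fermat, exponent reduces to 143 mod 42 = 17; 25^17 ≡ 10 (mod 43).
Combine by CRT: x ≡ 28 (mod 41), x ≡ 10 (mod 43) ⇒ x ≡ 397 (mod 1763).

397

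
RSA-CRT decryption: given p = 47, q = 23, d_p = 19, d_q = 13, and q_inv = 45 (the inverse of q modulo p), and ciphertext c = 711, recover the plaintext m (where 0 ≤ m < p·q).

571

m₁ = c^(d_p) mod p: c ≡ 6 (mod 47), and 6^19 mod 47 = 7.
m₂ = c^(d_q) mod q: c ≡ 21 (mod 23), and 21^13 mod 23 = 19.
h = q_inv·(m₁ − m₂) mod p = 45·(7 − 19) mod 47 = 24.
m = m₂ + h·q = 19 + 24·23 = 571.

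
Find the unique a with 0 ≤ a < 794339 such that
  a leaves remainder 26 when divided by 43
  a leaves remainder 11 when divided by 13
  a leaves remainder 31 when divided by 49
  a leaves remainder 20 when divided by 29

646488

The moduli are pairwise coprime; N = 43·13·49·29 = 794339.
N/43 = 18473; 18473 ≡ 26 (mod 43); 26·5 ≡ 1, so inverse 5.
N/13 = 61103; 61103 ≡ 3 (mod 13); 3·9 ≡ 1, so inverse 9.
N/49 = 16211; 16211 ≡ 41 (mod 49); 41·6 ≡ 1, so inverse 6.
N/29 = 27391; 27391 ≡ 15 (mod 29); 15·2 ≡ 1, so inverse 2.
a ≡ 26·18473·5 + 11·61103·9 + 31·16211·6 + 20·27391·2 = 12561573.
12561573 mod 794339 = 646488.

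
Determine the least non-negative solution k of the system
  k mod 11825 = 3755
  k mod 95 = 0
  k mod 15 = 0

gcd(11825, 95) = 5 and 5 | (0 − 3755), so the pair is consistent; merging gives k ≡ 15580 (mod 224675), where 224675 = lcm(11825, 95).
gcd(224675, 15) = 5 and 5 | (0 − 15580), so the pair is consistent; merging gives k ≡ 240255 (mod 674025), where 674025 = lcm(224675, 15).
The solution is unique modulo lcm(11825, 95, 15) = 674025.

240255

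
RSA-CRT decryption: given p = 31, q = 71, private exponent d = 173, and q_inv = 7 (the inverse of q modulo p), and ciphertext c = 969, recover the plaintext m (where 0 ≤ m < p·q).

1628

d_p = d mod (p−1) = 173 mod 30 = 23; d_q = d mod (q−1) = 33.
m₁ = c^(d_p) mod p: c ≡ 8 (mod 31), and 8^23 mod 31 = 16.
m₂ = c^(d_q) mod q: c ≡ 46 (mod 71), and 46^33 mod 71 = 66.
h = q_inv·(m₁ − m₂) mod p = 7·(16 − 66) mod 31 = 22.
m = m₂ + h·q = 66 + 22·71 = 1628.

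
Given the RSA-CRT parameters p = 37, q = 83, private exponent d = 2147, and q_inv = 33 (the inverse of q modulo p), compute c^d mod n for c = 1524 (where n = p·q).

d_p = d mod (p−1) = 2147 mod 36 = 23; d_q = d mod (q−1) = 15.
m₁ = c^(d_p) mod p: c ≡ 7 (mod 37), and 7^23 mod 37 = 9.
m₂ = c^(d_q) mod q: c ≡ 30 (mod 83), and 30^15 mod 83 = 11.
h = q_inv·(m₁ − m₂) mod p = 33·(9 − 11) mod 37 = 8.
m = m₂ + h·q = 11 + 8·83 = 675.

675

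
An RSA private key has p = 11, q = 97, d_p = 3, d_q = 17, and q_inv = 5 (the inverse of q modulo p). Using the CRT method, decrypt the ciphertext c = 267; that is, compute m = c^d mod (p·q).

379

m₁ = c^(d_p) mod p: c ≡ 3 (mod 11), and 3^3 mod 11 = 5.
m₂ = c^(d_q) mod q: c ≡ 73 (mod 97), and 73^17 mod 97 = 88.
h = q_inv·(m₁ − m₂) mod p = 5·(5 − 88) mod 11 = 3.
m = m₂ + h·q = 88 + 3·97 = 379.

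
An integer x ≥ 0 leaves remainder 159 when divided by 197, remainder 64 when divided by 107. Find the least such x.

19859

From x ≡ 159 (mod 197) write x = 159 + 197t. Substituting into x ≡ 64 (mod 107) gives 197t ≡ 12 (mod 107), and since 90⁻¹ ≡ 44 (mod 107), t ≡ 100. Hence x ≡ 159 + 197·100 = 19859 (mod 21079).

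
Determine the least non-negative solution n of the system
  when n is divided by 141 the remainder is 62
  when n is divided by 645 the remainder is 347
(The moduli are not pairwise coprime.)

26147

Combine the congruences pairwise.
gcd(141, 645) = 3 and 3 | (347 − 62), so the pair is consistent; merging gives n ≡ 26147 (mod 30315), where 30315 = lcm(141, 645).
The solution is unique modulo lcm(141, 645) = 30315.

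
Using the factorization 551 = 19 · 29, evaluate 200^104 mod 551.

Mod 19: 200 ≡ 10; by Fermat, exponent reduces to 104 mod 18 = 14; 10^14 ≡ 16 (mod 19).
Mod 29: 200 ≡ 26; by Fermat, exponent reduces to 104 mod 28 = 20; 26^20 ≡ 25 (mod 29).
Combine by CRT: x ≡ 16 (mod 19), x ≡ 25 (mod 29) ⇒ x ≡ 54 (mod 551).

54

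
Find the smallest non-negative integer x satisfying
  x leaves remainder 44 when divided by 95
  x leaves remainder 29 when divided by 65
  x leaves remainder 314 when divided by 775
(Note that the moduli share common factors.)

74714

gcd(95, 65) = 5 and 5 | (29 − 44), so the pair is consistent; merging gives x ≡ 614 (mod 1235), where 1235 = lcm(95, 65).
gcd(1235, 775) = 5 and 5 | (314 − 614), so the pair is consistent; merging gives x ≡ 74714 (mod 191425), where 191425 = lcm(1235, 775).
The solution is unique modulo lcm(95, 65, 775) = 191425.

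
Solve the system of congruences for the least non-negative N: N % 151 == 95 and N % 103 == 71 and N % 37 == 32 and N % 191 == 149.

64599405

Combine the congruences pairwise.
From N ≡ 95 (mod 151) write N = 95 + 151t. Substituting into N ≡ 71 (mod 103) gives 151t ≡ 79 (mod 103), and since 48⁻¹ ≡ 88 (mod 103), t ≡ 51. Hence N ≡ 95 + 151·51 = 7796 (mod 15553).
From N ≡ 7796 (mod 15553) write N = 7796 + 15553t. Substituting into N ≡ 32 (mod 37) gives 15553t ≡ 6 (mod 37), and since 13⁻¹ ≡ 20 (mod 37), t ≡ 9. Hence N ≡ 7796 + 15553·9 = 147773 (mod 575461).
From N ≡ 147773 (mod 575461) write N = 147773 + 575461t. Substituting into N ≡ 149 (mod 191) gives 575461t ≡ 19 (mod 191), and since 169⁻¹ ≡ 26 (mod 191), t ≡ 112. Hence N ≡ 147773 + 575461·112 = 64599405 (mod 109913051).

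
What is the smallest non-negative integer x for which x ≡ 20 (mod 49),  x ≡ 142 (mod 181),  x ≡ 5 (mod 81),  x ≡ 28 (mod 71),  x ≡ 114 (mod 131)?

From x ≡ 20 (mod 49) write x = 20 + 49t. Substituting into x ≡ 142 (mod 181) gives 49t ≡ 122 (mod 181), and since 49⁻¹ ≡ 133 (mod 181), t ≡ 117. Hence x ≡ 20 + 49·117 = 5753 (mod 8869).
From x ≡ 5753 (mod 8869) write x = 5753 + 8869t. Substituting into x ≡ 5 (mod 81) gives 8869t ≡ 3 (mod 81), and since 40⁻¹ ≡ 79 (mod 81), t ≡ 75. Hence x ≡ 5753 + 8869·75 = 670928 (mod 718389).
From x ≡ 670928 (mod 718389) write x = 670928 + 718389t. Substituting into x ≡ 28 (mod 71) gives 718389t ≡ 50 (mod 71), and since 11⁻¹ ≡ 13 (mod 71), t ≡ 11. Hence x ≡ 670928 + 718389·11 = 8573207 (mod 51005619).
From x ≡ 8573207 (mod 51005619) write x = 8573207 + 51005619t. Substituting into x ≡ 114 (mod 131) gives 51005619t ≡ 71 (mod 131), and since 114⁻¹ ≡ 77 (mod 131), t ≡ 96. Hence x ≡ 8573207 + 51005619·96 = 4905112631 (mod 6681736089).

4905112631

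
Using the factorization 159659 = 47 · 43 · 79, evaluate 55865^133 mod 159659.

Mod 47: 55865 ≡ 29; by Fermat, exponent reduces to 133 mod 46 = 41; 29^41 ≡ 40 (mod 47).
Mod 43: 55865 ≡ 8; by Fermat, exponent reduces to 133 mod 42 = 7; 8^7 ≡ 42 (mod 43).
Mod 79: 55865 ≡ 12; by Fermat, exponent reduces to 133 mod 78 = 55; 12^55 ≡ 69 (mod 79).
Combine by CRT: x ≡ 40 (mod 47), x ≡ 42 (mod 43), x ≡ 69 (mod 79) ⇒ x ≡ 106166 (mod 159659).

106166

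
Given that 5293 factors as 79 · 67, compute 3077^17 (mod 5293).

2091

Mod 79: 3077 ≡ 75; 75^17 ≡ 37 (mod 79).
Mod 67: 3077 ≡ 62; 62^17 ≡ 14 (mod 67).
Combine by CRT: x ≡ 37 (mod 79), x ≡ 14 (mod 67) ⇒ x ≡ 2091 (mod 5293).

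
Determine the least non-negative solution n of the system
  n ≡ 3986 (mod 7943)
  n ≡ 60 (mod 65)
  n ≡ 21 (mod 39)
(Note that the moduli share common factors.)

67530

gcd(7943, 65) = 13 and 13 | (60 − 3986), so the pair is consistent; merging gives n ≡ 27815 (mod 39715), where 39715 = lcm(7943, 65).
gcd(39715, 39) = 13 and 13 | (21 − 27815), so the pair is consistent; merging gives n ≡ 67530 (mod 119145), where 119145 = lcm(39715, 39).
The solution is unique modulo lcm(7943, 65, 39) = 119145.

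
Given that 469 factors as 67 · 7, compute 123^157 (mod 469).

Mod 67: 123 ≡ 56; by Fermat, exponent reduces to 157 mod 66 = 25; 56^25 ≡ 60 (mod 67).
Mod 7: 123 ≡ 4; by Fermat, exponent reduces to 157 mod 6 = 1; 4^1 ≡ 4 (mod 7).
Combine by CRT: x ≡ 60 (mod 67), x ≡ 4 (mod 7) ⇒ x ≡ 60 (mod 469).

60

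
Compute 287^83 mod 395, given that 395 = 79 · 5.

253

Mod 79: 287 ≡ 50; by Fermat, exponent reduces to 83 mod 78 = 5; 50^5 ≡ 16 (mod 79).
Mod 5: 287 ≡ 2; by Fermat, exponent reduces to 83 mod 4 = 3; 2^3 ≡ 3 (mod 5).
Combine by CRT: x ≡ 16 (mod 79), x ≡ 3 (mod 5) ⇒ x ≡ 253 (mod 395).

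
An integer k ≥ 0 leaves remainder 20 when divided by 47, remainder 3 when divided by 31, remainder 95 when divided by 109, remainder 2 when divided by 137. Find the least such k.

The moduli are pairwise coprime; N = 47·31·109·137 = 21757381.
N/47 = 462923; 462923 ≡ 20 (mod 47); 20·40 ≡ 1, so inverse 40.
N/31 = 701851; 701851 ≡ 11 (mod 31); 11·17 ≡ 1, so inverse 17.
N/109 = 199609; 199609 ≡ 30 (mod 109); 30·40 ≡ 1, so inverse 40.
N/137 = 158813; 158813 ≡ 30 (mod 137); 30·32 ≡ 1, so inverse 32.
k ≡ 20·462923·40 + 3·701851·17 + 95·199609·40 + 2·158813·32 = 1174811033.
1174811033 mod 21757381 = 21669840.

21669840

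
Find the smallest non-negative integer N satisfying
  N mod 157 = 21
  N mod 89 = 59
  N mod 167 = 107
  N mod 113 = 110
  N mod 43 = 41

The moduli are pairwise coprime; M = 157·89·167·113·43 = 11338432769.
M/157 = 72219317; 72219317 ≡ 102 (mod 157); 102·137 ≡ 1, so inverse 137.
M/89 = 127398121; 127398121 ≡ 50 (mod 89); 50·73 ≡ 1, so inverse 73.
M/167 = 67894807; 67894807 ≡ 122 (mod 167); 122·141 ≡ 1, so inverse 141.
M/113 = 100340113; 100340113 ≡ 68 (mod 113); 68·5 ≡ 1, so inverse 5.
M/43 = 263684483; 263684483 ≡ 12 (mod 43); 12·18 ≡ 1, so inverse 18.
N ≡ 21·72219317·137 + 59·127398121·73 + 107·67894807·141 + 110·100340113·5 + 41·263684483·18 = 2030593845969.
2030593845969 mod 11338432769 = 1014380318.

1014380318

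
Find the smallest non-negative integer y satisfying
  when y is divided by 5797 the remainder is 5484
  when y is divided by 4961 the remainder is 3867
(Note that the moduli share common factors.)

28672

gcd(5797, 4961) = 11 and 11 | (3867 − 5484), so the pair is consistent; merging gives y ≡ 28672 (mod 2614447), where 2614447 = lcm(5797, 4961).
The solution is unique modulo lcm(5797, 4961) = 2614447.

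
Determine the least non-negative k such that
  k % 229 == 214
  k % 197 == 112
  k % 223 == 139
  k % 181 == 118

From k ≡ 214 (mod 229) write k = 214 + 229t. Substituting into k ≡ 112 (mod 197) gives 229t ≡ 95 (mod 197), and since 32⁻¹ ≡ 117 (mod 197), t ≡ 83. Hence k ≡ 214 + 229·83 = 19221 (mod 45113).
From k ≡ 19221 (mod 45113) write k = 19221 + 45113t. Substituting into k ≡ 139 (mod 223) gives 45113t ≡ 96 (mod 223), and since 67⁻¹ ≡ 10 (mod 223), t ≡ 68. Hence k ≡ 19221 + 45113·68 = 3086905 (mod 10060199).
From k ≡ 3086905 (mod 10060199) write k = 3086905 + 10060199t. Substituting into k ≡ 118 (mod 181) gives 10060199t ≡ 168 (mod 181), and since 38⁻¹ ≡ 81 (mod 181), t ≡ 33. Hence k ≡ 3086905 + 10060199·33 = 335073472 (mod 1820896019).

335073472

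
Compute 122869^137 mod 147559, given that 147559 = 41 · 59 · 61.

Mod 41: 122869 ≡ 33; by Fermat, exponent reduces to 137 mod 40 = 17; 33^17 ≡ 2 (mod 41).
Mod 59: 122869 ≡ 31; by Fermat, exponent reduces to 137 mod 58 = 21; 31^21 ≡ 18 (mod 59).
Mod 61: 122869 ≡ 15; by Fermat, exponent reduces to 137 mod 60 = 17; 15^17 ≡ 42 (mod 61).
Combine by CRT: x ≡ 2 (mod 41), x ≡ 18 (mod 59), x ≡ 42 (mod 61) ⇒ x ≡ 132473 (mod 147559).

132473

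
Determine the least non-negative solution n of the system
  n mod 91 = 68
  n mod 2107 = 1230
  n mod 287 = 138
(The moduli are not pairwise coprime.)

483733

Combine the congruences pairwise.
gcd(91, 2107) = 7 and 7 | (1230 − 68), so the pair is consistent; merging gives n ≡ 18086 (mod 27391), where 27391 = lcm(91, 2107).
gcd(27391, 287) = 7 and 7 | (138 − 18086), so the pair is consistent; merging gives n ≡ 483733 (mod 1123031), where 1123031 = lcm(27391, 287).
The solution is unique modulo lcm(91, 2107, 287) = 1123031.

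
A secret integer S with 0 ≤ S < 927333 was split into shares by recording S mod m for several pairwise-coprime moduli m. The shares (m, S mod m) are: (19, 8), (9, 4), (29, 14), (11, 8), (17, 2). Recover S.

72949

Combine the congruences pairwise.
From S ≡ 8 (mod 19) write S = 8 + 19t. Substituting into S ≡ 4 (mod 9) gives 19t ≡ 5 (mod 9), and since 1⁻¹ ≡ 1 (mod 9), t ≡ 5. Hence S ≡ 8 + 19·5 = 103 (mod 171).
From S ≡ 103 (mod 171) write S = 103 + 171t. Substituting into S ≡ 14 (mod 29) gives 171t ≡ 27 (mod 29), and since 26⁻¹ ≡ 19 (mod 29), t ≡ 20. Hence S ≡ 103 + 171·20 = 3523 (mod 4959).
From S ≡ 3523 (mod 4959) write S = 3523 + 4959t. Substituting into S ≡ 8 (mod 11) gives 4959t ≡ 5 (mod 11), and since 9⁻¹ ≡ 5 (mod 11), t ≡ 3. Hence S ≡ 3523 + 4959·3 = 18400 (mod 54549).
From S ≡ 18400 (mod 54549) write S = 18400 + 54549t. Substituting into S ≡ 2 (mod 17) gives 54549t ≡ 13 (mod 17), and since 13⁻¹ ≡ 4 (mod 17), t ≡ 1. Hence S ≡ 18400 + 54549·1 = 72949 (mod 927333).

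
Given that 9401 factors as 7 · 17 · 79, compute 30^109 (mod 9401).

3124

Mod 7: 30 ≡ 2; by Fermat, exponent reduces to 109 mod 6 = 1; 2^1 ≡ 2 (mod 7).
Mod 17: 30 ≡ 13; by Fermat, exponent reduces to 109 mod 16 = 13; 13^13 ≡ 13 (mod 17).
Mod 79: 30 ≡ 30; by Fermat, exponent reduces to 109 mod 78 = 31; 30^31 ≡ 43 (mod 79).
Combine by CRT: x ≡ 2 (mod 7), x ≡ 13 (mod 17), x ≡ 43 (mod 79) ⇒ x ≡ 3124 (mod 9401).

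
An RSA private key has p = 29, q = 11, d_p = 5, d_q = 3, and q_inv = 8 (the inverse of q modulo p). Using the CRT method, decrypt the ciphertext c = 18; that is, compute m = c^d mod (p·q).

m₁ = c^(d_p) mod p: c ≡ 18 (mod 29), and 18^5 mod 29 = 15.
m₂ = c^(d_q) mod q: c ≡ 7 (mod 11), and 7^3 mod 11 = 2.
h = q_inv·(m₁ − m₂) mod p = 8·(15 − 2) mod 29 = 17.
m = m₂ + h·q = 2 + 17·11 = 189.

189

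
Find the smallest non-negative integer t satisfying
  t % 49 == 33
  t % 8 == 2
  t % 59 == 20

The moduli are pairwise coprime; N = 49·8·59 = 23128.
N/49 = 472; 472 ≡ 31 (mod 49); 31·19 ≡ 1, so inverse 19.
N/8 = 2891; 2891 ≡ 3 (mod 8); 3·3 ≡ 1, so inverse 3.
N/59 = 392; 392 ≡ 38 (mod 59); 38·14 ≡ 1, so inverse 14.
t ≡ 33·472·19 + 2·2891·3 + 20·392·14 = 423050.
423050 mod 23128 = 6746.

6746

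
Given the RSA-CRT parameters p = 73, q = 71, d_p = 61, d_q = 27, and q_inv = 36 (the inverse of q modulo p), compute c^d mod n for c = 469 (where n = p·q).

m₁ = c^(d_p) mod p: c ≡ 31 (mod 73), and 31^61 mod 73 = 60.
m₂ = c^(d_q) mod q: c ≡ 43 (mod 71), and 43^27 mod 71 = 64.
h = q_inv·(m₁ − m₂) mod p = 36·(60 − 64) mod 73 = 2.
m = m₂ + h·q = 64 + 2·71 = 206.

206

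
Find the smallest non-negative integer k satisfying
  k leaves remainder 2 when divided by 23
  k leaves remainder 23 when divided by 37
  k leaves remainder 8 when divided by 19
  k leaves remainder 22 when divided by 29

361217

The moduli are pairwise coprime; N = 23·37·19·29 = 468901.
N/23 = 20387; 20387 ≡ 9 (mod 23); 9·18 ≡ 1, so inverse 18.
N/37 = 12673; 12673 ≡ 19 (mod 37); 19·2 ≡ 1, so inverse 2.
N/19 = 24679; 24679 ≡ 17 (mod 19); 17·9 ≡ 1, so inverse 9.
N/29 = 16169; 16169 ≡ 16 (mod 29); 16·20 ≡ 1, so inverse 20.
k ≡ 2·20387·18 + 23·12673·2 + 8·24679·9 + 22·16169·20 = 10208138.
10208138 mod 468901 = 361217.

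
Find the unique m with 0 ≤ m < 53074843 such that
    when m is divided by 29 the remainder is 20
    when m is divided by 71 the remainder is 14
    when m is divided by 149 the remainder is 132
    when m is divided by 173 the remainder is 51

From m ≡ 20 (mod 29) write m = 20 + 29t. Substituting into m ≡ 14 (mod 71) gives 29t ≡ 65 (mod 71), and since 29⁻¹ ≡ 49 (mod 71), t ≡ 61. Hence m ≡ 20 + 29·61 = 1789 (mod 2059).
From m ≡ 1789 (mod 2059) write m = 1789 + 2059t. Substituting into m ≡ 132 (mod 149) gives 2059t ≡ 131 (mod 149), and since 122⁻¹ ≡ 11 (mod 149), t ≡ 100. Hence m ≡ 1789 + 2059·100 = 207689 (mod 306791).
From m ≡ 207689 (mod 306791) write m = 207689 + 306791t. Substituting into m ≡ 51 (mod 173) gives 306791t ≡ 135 (mod 173), and since 62⁻¹ ≡ 120 (mod 173), t ≡ 111. Hence m ≡ 207689 + 306791·111 = 34261490 (mod 53074843).

34261490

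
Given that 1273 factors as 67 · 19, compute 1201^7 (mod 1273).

Mod 67: 1201 ≡ 62; 62^7 ≡ 64 (mod 67).
Mod 19: 1201 ≡ 4; 4^7 ≡ 6 (mod 19).
Combine by CRT: x ≡ 64 (mod 67), x ≡ 6 (mod 19) ⇒ x ≡ 1203 (mod 1273).

1203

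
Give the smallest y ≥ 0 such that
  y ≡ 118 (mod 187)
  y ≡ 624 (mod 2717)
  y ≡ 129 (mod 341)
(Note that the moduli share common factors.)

628251

gcd(187, 2717) = 11 and 11 | (624 − 118), so the pair is consistent; merging gives y ≡ 27794 (mod 46189), where 46189 = lcm(187, 2717).
gcd(46189, 341) = 11 and 11 | (129 − 27794), so the pair is consistent; merging gives y ≡ 628251 (mod 1431859), where 1431859 = lcm(46189, 341).
The solution is unique modulo lcm(187, 2717, 341) = 1431859.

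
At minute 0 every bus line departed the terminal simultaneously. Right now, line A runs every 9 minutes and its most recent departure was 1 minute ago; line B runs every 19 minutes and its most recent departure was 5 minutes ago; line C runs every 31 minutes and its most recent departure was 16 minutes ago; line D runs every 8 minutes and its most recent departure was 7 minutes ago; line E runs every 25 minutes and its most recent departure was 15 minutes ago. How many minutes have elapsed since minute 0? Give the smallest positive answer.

From t ≡ 1 (mod 9) write t = 1 + 9s. Substituting into t ≡ 5 (mod 19) gives 9s ≡ 4 (mod 19), and since 9⁻¹ ≡ 17 (mod 19), s ≡ 11. Hence t ≡ 1 + 9·11 = 100 (mod 171).
From t ≡ 100 (mod 171) write t = 100 + 171s. Substituting into t ≡ 16 (mod 31) gives 171s ≡ 9 (mod 31), and since 16⁻¹ ≡ 2 (mod 31), s ≡ 18. Hence t ≡ 100 + 171·18 = 3178 (mod 5301).
From t ≡ 3178 (mod 5301) write t = 3178 + 5301s. Substituting into t ≡ 7 (mod 8) gives 5301s ≡ 5 (mod 8), and since 5⁻¹ ≡ 5 (mod 8), s ≡ 1. Hence t ≡ 3178 + 5301·1 = 8479 (mod 42408).
From t ≡ 8479 (mod 42408) write t = 8479 + 42408s. Substituting into t ≡ 15 (mod 25) gives 42408s ≡ 11 (mod 25), and since 8⁻¹ ≡ 22 (mod 25), s ≡ 17. Hence t ≡ 8479 + 42408·17 = 729415 (mod 1060200).

729415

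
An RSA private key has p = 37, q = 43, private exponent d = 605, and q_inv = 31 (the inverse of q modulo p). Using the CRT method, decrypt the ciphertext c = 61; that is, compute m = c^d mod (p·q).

1495

d_p = d mod (p−1) = 605 mod 36 = 29; d_q = d mod (q−1) = 17.
m₁ = c^(d_p) mod p: c ≡ 24 (mod 37), and 24^29 mod 37 = 15.
m₂ = c^(d_q) mod q: c ≡ 18 (mod 43), and 18^17 mod 43 = 33.
h = q_inv·(m₁ − m₂) mod p = 31·(15 − 33) mod 37 = 34.
m = m₂ + h·q = 33 + 34·43 = 1495.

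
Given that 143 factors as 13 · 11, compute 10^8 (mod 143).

100

Mod 13: 10 ≡ 10; 10^8 ≡ 9 (mod 13).
Mod 11: 10 ≡ 10; 10^8 ≡ 1 (mod 11).
Combine by CRT: x ≡ 9 (mod 13), x ≡ 1 (mod 11) ⇒ x ≡ 100 (mod 143).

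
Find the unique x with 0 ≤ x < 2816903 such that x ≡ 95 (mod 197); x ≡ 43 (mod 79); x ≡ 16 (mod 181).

Combine the congruences pairwise.
From x ≡ 95 (mod 197) write x = 95 + 197t. Substituting into x ≡ 43 (mod 79) gives 197t ≡ 27 (mod 79), and since 39⁻¹ ≡ 77 (mod 79), t ≡ 25. Hence x ≡ 95 + 197·25 = 5020 (mod 15563).
From x ≡ 5020 (mod 15563) write x = 5020 + 15563t. Substituting into x ≡ 16 (mod 181) gives 15563t ≡ 64 (mod 181), and since 178⁻¹ ≡ 60 (mod 181), t ≡ 39. Hence x ≡ 5020 + 15563·39 = 611977 (mod 2816903).

611977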